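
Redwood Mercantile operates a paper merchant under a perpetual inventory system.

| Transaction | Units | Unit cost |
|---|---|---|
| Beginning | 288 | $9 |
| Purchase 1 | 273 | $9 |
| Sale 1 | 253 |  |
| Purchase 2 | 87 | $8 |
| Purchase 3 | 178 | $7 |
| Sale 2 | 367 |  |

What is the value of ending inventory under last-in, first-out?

Sale 1 (253) [LIFO — newest first]: 253 @ $9 = $2,277
Sale 2 (367) [LIFO — newest first]: 178 @ $7 + 87 @ $8 + 20 @ $9 + 82 @ $9 = $2,860
Total COGS = $2,277 + $2,860 = $5,137
Ending inventory: 206 @ $9 = $1,854

Ending inventory = $1,854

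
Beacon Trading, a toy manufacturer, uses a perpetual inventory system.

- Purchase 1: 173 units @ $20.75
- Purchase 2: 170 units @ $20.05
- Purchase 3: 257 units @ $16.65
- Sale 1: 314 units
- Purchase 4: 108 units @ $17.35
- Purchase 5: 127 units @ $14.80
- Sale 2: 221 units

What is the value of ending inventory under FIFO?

Sale 1 (314) [FIFO — oldest first]: 173 @ $20.75 + 141 @ $20.05 = $6,416.80
Sale 2 (221) [FIFO — oldest first]: 29 @ $20.05 + 192 @ $16.65 = $3,778.25
Total COGS = $6,416.80 + $3,778.25 = $10,195.05
Ending inventory: 65 @ $16.65 + 108 @ $17.35 + 127 @ $14.80 = $4,835.65

Ending inventory = $4,835.65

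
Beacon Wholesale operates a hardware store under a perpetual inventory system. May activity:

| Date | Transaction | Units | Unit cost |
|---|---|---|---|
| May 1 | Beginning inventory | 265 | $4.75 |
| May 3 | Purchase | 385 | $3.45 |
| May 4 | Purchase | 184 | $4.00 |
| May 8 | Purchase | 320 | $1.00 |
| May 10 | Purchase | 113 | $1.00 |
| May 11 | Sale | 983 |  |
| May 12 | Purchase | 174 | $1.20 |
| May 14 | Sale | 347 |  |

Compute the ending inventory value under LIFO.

May 11, 983 sold [LIFO — newest first]: 113 @ $1.00 + 320 @ $1.00 + 184 @ $4.00 + 366 @ $3.45 = $2,431.70
May 14, 347 sold [LIFO — newest first]: 174 @ $1.20 + 19 @ $3.45 + 154 @ $4.75 = $1,005.85
Total COGS = $2,431.70 + $1,005.85 = $3,437.55
Ending inventory: 111 @ $4.75 = $527.25

Ending inventory = $527.25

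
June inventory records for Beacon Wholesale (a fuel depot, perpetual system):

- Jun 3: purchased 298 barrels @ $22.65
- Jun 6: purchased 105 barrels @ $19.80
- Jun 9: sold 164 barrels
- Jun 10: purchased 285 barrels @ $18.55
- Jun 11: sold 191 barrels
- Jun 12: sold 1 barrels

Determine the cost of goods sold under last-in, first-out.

Jun 9, 164 sold [LIFO — newest first]: 105 @ $19.80 + 59 @ $22.65 = $3,415.35
Jun 11, 191 sold [LIFO — newest first]: 191 @ $18.55 = $3,543.05
Jun 12, 1 sold [LIFO — newest first]: 1 @ $18.55 = $18.55
Total COGS = $3,415.35 + $3,543.05 + $18.55 = $6,976.95
Ending inventory: 239 @ $22.65 + 93 @ $18.55 = $7,138.50
Check: goods available $14,115.45 = COGS $6,976.95 + ending $7,138.50

COGS = $6,976.95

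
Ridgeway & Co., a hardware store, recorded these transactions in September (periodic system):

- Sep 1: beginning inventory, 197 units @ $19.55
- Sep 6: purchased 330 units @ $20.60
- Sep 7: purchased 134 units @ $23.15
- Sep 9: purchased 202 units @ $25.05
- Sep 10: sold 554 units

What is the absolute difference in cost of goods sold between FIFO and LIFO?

FIFO COGS: 197 @ $19.55 + 330 @ $20.60 + 27 @ $23.15 = $11,274.40
LIFO COGS: 202 @ $25.05 + 134 @ $23.15 + 218 @ $20.60 = $12,653.00
Difference = |$11,274.40 − $12,653.00| = $1,378.60

$1,378.60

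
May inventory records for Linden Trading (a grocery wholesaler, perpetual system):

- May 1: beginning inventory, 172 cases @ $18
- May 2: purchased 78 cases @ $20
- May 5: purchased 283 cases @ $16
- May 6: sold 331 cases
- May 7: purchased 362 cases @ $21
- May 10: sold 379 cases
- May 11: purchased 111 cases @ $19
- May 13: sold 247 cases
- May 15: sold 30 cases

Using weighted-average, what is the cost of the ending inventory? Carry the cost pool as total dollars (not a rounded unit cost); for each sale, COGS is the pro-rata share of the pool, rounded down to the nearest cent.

Ending inventory = $368.73

After May 1: 172 on hand, pool $3,096.00 (≈ $18.0000 each)
After May 2: 250 on hand, pool $4,656.00 (≈ $18.6240 each)
After May 5: 533 on hand, pool $9,184.00 (≈ $17.2308 each)
May 6, sell 331: 331/533 × $9,184.00 → $5,703.38
After May 7: 564 on hand, pool $11,082.62 (≈ $19.6500 each)
May 10, sell 379: 379/564 × $11,082.62 → $7,447.36
After May 11: 296 on hand, pool $5,744.26 (≈ $19.4063 each)
May 13, sell 247: 247/296 × $5,744.26 → $4,793.35
May 15, sell 30: 30/49 × $950.91 → $582.18
Total COGS = $5,703.38 + $7,447.36 + $4,793.35 + $582.18 = $18,526.27
Ending inventory (cost pool remaining) = $368.73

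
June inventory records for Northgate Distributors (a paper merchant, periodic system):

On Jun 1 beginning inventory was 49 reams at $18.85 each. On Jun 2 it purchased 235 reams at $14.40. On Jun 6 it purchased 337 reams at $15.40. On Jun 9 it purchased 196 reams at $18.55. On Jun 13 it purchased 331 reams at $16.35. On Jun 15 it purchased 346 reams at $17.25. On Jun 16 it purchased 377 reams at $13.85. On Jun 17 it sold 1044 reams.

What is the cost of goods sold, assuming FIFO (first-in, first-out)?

COGS = $16,844.70

Jun 17, 1044 sold [FIFO — oldest first]: 49 @ $18.85 + 235 @ $14.40 + 337 @ $15.40 + 196 @ $18.55 + 227 @ $16.35 = $16,844.70
Ending inventory: 104 @ $16.35 + 346 @ $17.25 + 377 @ $13.85 = $12,890.35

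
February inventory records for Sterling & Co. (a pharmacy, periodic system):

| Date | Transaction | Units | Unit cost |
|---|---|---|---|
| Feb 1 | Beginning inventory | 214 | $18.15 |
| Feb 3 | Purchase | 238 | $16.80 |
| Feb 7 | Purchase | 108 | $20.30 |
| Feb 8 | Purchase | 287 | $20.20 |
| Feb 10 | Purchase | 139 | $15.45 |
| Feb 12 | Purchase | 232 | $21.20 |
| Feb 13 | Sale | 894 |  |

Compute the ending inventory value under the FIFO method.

Ending inventory = $6,339.80

Feb 13, 894 sold [FIFO — oldest first]: 214 @ $18.15 + 238 @ $16.80 + 108 @ $20.30 + 287 @ $20.20 + 47 @ $15.45 = $16,598.45
Ending inventory: 92 @ $15.45 + 232 @ $21.20 = $6,339.80
Check: goods available $22,938.25 = COGS $16,598.45 + ending $6,339.80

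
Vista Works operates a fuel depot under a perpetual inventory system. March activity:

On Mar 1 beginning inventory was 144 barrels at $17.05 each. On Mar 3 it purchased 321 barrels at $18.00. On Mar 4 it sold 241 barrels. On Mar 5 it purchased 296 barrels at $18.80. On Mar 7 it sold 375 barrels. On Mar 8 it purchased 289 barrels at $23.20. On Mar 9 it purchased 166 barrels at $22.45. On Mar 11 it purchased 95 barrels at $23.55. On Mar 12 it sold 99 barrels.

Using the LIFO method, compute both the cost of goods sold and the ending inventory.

Mar 4, 241 sold [LIFO — newest first]: 241 @ $18.00 = $4,338.00
Mar 7, 375 sold [LIFO — newest first]: 296 @ $18.80 + 79 @ $18.00 = $6,986.80
Mar 12, 99 sold [LIFO — newest first]: 95 @ $23.55 + 4 @ $22.45 = $2,327.05
Total COGS = $4,338.00 + $6,986.80 + $2,327.05 = $13,651.85
Ending inventory: 144 @ $17.05 + 1 @ $18.00 + 289 @ $23.20 + 162 @ $22.45 = $12,814.90

COGS = $13,651.85; ending inventory = $12,814.90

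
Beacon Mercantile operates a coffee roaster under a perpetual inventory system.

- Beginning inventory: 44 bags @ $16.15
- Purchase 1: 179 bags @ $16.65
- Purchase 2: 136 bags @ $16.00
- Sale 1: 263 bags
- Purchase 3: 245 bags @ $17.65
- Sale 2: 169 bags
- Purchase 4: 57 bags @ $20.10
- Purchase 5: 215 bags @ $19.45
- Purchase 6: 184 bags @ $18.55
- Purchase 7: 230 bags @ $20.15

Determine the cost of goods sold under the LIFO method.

Sale 1 (263) [LIFO — newest first]: 136 @ $16.00 + 127 @ $16.65 = $4,290.55
Sale 2 (169) [LIFO — newest first]: 169 @ $17.65 = $2,982.85
Total COGS = $4,290.55 + $2,982.85 = $7,273.40
Ending inventory: 44 @ $16.15 + 52 @ $16.65 + 76 @ $17.65 + 57 @ $20.10 + 215 @ $19.45 + 184 @ $18.55 + 230 @ $20.15 = $16,292.95
Check: goods available $23,566.35 = COGS $7,273.40 + ending $16,292.95

COGS = $7,273.40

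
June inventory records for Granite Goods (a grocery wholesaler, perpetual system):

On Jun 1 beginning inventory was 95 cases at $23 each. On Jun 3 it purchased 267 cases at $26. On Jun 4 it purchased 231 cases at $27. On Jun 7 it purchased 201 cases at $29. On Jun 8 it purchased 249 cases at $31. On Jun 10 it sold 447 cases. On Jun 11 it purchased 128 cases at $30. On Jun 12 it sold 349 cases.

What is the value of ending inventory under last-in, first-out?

Jun 10, 447 sold [LIFO — newest first]: 249 @ $31 + 198 @ $29 = $13,461
Jun 12, 349 sold [LIFO — newest first]: 128 @ $30 + 3 @ $29 + 218 @ $27 = $9,813
Total COGS = $13,461 + $9,813 = $23,274
Ending inventory: 95 @ $23 + 267 @ $26 + 13 @ $27 = $9,478
Check: goods available $32,752 = COGS $23,274 + ending $9,478

Ending inventory = $9,478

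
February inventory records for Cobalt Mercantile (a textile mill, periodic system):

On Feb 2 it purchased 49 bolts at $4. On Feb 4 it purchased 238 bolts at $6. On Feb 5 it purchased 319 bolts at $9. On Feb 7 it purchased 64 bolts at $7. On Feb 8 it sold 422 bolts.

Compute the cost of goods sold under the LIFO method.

Feb 8, 422 sold [LIFO — newest first]: 64 @ $7 + 319 @ $9 + 39 @ $6 = $3,553
Ending inventory: 49 @ $4 + 199 @ $6 = $1,390

COGS = $3,553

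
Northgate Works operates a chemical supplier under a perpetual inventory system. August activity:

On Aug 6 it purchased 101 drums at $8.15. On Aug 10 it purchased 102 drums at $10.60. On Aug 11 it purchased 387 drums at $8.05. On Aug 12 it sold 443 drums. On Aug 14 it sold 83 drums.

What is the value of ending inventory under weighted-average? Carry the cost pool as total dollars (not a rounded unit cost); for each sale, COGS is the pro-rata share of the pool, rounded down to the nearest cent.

Ending inventory = $544.52

After Aug 6: 101 on hand, pool $823.15 (≈ $8.1500 each)
After Aug 10: 203 on hand, pool $1,904.35 (≈ $9.3810 each)
After Aug 11: 590 on hand, pool $5,019.70 (≈ $8.5080 each)
Aug 12, sell 443: 443/590 × $5,019.70 → $3,769.02
Aug 14, sell 83: 83/147 × $1,250.68 → $706.16
Total COGS = $3,769.02 + $706.16 = $4,475.18
Ending inventory (cost pool remaining) = $544.52
Check: goods available $5,019.70 = COGS $4,475.18 + ending $544.52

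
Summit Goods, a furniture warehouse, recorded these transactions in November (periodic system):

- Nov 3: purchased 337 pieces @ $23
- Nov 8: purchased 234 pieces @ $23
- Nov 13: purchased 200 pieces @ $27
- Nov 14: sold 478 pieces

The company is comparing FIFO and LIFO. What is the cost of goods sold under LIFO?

COGS = $11,794

FIFO COGS: 337 @ $23 + 141 @ $23 = $10,994
LIFO COGS: 200 @ $27 + 234 @ $23 + 44 @ $23 = $11,794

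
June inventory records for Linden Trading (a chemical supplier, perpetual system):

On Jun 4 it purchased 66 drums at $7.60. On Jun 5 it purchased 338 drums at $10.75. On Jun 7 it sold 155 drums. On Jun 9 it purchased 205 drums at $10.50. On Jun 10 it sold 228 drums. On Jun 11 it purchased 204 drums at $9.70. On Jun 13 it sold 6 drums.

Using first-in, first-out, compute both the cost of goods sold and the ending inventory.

COGS = $3,973.85; ending inventory = $4,292.55

Jun 7, 155 sold [FIFO — oldest first]: 66 @ $7.60 + 89 @ $10.75 = $1,458.35
Jun 10, 228 sold [FIFO — oldest first]: 228 @ $10.75 = $2,451.00
Jun 13, 6 sold [FIFO — oldest first]: 6 @ $10.75 = $64.50
Total COGS = $1,458.35 + $2,451.00 + $64.50 = $3,973.85
Ending inventory: 15 @ $10.75 + 205 @ $10.50 + 204 @ $9.70 = $4,292.55
Check: goods available $8,266.40 = COGS $3,973.85 + ending $4,292.55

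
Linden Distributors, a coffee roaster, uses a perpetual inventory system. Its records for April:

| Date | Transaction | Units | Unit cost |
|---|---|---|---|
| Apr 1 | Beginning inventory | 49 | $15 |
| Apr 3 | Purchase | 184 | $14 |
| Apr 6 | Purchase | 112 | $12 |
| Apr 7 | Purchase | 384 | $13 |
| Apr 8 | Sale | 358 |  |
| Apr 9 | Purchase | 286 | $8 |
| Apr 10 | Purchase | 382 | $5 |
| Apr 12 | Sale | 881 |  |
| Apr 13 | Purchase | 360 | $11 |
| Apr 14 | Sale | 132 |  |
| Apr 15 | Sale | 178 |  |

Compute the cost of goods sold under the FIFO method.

COGS = $15,517

Apr 8, 358 sold [FIFO — oldest first]: 49 @ $15 + 184 @ $14 + 112 @ $12 + 13 @ $13 = $4,824
Apr 12, 881 sold [FIFO — oldest first]: 371 @ $13 + 286 @ $8 + 224 @ $5 = $8,231
Apr 14, 132 sold [FIFO — oldest first]: 132 @ $5 = $660
Apr 15, 178 sold [FIFO — oldest first]: 26 @ $5 + 152 @ $11 = $1,802
Total COGS = $4,824 + $8,231 + $660 + $1,802 = $15,517
Ending inventory: 208 @ $11 = $2,288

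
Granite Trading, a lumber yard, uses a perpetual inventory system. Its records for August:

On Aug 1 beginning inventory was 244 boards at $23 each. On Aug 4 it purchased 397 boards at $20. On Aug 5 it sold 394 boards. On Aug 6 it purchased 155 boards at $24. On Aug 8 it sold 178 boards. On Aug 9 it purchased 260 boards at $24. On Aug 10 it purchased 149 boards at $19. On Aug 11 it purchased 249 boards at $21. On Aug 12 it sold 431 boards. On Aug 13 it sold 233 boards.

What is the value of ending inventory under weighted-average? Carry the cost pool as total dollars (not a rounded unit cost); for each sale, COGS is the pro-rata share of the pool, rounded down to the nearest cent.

Ending inventory = $4,766.01

After Aug 1: 244 on hand, pool $5,612.00 (≈ $23.0000 each)
After Aug 4: 641 on hand, pool $13,552.00 (≈ $21.1420 each)
Aug 5, sell 394: 394/641 × $13,552.00 → $8,329.93
After Aug 6: 402 on hand, pool $8,942.07 (≈ $22.2440 each)
Aug 8, sell 178: 178/402 × $8,942.07 → $3,959.42
After Aug 9: 484 on hand, pool $11,222.65 (≈ $23.1873 each)
After Aug 10: 633 on hand, pool $14,053.65 (≈ $22.2017 each)
After Aug 11: 882 on hand, pool $19,282.65 (≈ $21.8624 each)
Aug 12, sell 431: 431/882 × $19,282.65 → $9,422.70
Aug 13, sell 233: 233/451 × $9,859.95 → $5,093.94
Total COGS = $8,329.93 + $3,959.42 + $9,422.70 + $5,093.94 = $26,805.99
Ending inventory (cost pool remaining) = $4,766.01
Check: goods available $31,572.00 = COGS $26,805.99 + ending $4,766.01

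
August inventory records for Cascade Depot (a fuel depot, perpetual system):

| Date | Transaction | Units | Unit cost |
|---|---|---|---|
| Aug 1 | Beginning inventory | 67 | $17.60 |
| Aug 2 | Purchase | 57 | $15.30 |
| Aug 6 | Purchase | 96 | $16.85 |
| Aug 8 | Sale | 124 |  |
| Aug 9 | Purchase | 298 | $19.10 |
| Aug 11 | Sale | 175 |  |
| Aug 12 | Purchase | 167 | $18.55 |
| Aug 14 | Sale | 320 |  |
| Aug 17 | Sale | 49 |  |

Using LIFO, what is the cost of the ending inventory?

Aug 8, 124 sold [LIFO — newest first]: 96 @ $16.85 + 28 @ $15.30 = $2,046.00
Aug 11, 175 sold [LIFO — newest first]: 175 @ $19.10 = $3,342.50
Aug 14, 320 sold [LIFO — newest first]: 167 @ $18.55 + 123 @ $19.10 + 29 @ $15.30 + 1 @ $17.60 = $5,908.45
Aug 17, 49 sold [LIFO — newest first]: 49 @ $17.60 = $862.40
Total COGS = $2,046.00 + $3,342.50 + $5,908.45 + $862.40 = $12,159.35
Ending inventory: 17 @ $17.60 = $299.20
Check: goods available $12,458.55 = COGS $12,159.35 + ending $299.20

Ending inventory = $299.20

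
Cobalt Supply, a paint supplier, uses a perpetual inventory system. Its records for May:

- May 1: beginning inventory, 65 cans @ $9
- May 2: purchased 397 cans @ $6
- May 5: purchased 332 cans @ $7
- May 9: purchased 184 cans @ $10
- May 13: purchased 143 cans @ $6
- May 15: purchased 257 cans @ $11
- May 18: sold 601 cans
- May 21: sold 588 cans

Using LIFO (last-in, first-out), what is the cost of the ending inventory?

May 18, 601 sold [LIFO — newest first]: 257 @ $11 + 143 @ $6 + 184 @ $10 + 17 @ $7 = $5,644
May 21, 588 sold [LIFO — newest first]: 315 @ $7 + 273 @ $6 = $3,843
Total COGS = $5,644 + $3,843 = $9,487
Ending inventory: 65 @ $9 + 124 @ $6 = $1,329
Check: goods available $10,816 = COGS $9,487 + ending $1,329

Ending inventory = $1,329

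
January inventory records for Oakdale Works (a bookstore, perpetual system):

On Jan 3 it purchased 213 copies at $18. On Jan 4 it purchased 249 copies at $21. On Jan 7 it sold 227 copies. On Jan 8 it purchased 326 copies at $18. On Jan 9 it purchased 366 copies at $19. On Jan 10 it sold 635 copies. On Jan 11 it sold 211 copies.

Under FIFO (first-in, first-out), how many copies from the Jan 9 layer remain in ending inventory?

81

Jan 7, 227 sold [FIFO — oldest first]: 213 @ $18 + 14 @ $21 = $4,128
Jan 10, 635 sold [FIFO — oldest first]: 235 @ $21 + 326 @ $18 + 74 @ $19 = $12,209
Jan 11, 211 sold [FIFO — oldest first]: 211 @ $19 = $4,009
Total COGS = $4,128 + $12,209 + $4,009 = $20,346
Ending inventory: 81 @ $19 = $1,539
Check: goods available $21,885 = COGS $20,346 + ending $1,539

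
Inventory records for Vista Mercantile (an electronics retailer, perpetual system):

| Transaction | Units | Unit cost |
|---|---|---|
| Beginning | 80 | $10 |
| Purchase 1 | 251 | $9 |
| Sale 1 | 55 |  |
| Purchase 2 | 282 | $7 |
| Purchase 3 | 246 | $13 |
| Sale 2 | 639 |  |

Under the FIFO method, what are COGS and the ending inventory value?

Sale 1 (55) [FIFO — oldest first]: 55 @ $10 = $550
Sale 2 (639) [FIFO — oldest first]: 25 @ $10 + 251 @ $9 + 282 @ $7 + 81 @ $13 = $5,536
Total COGS = $550 + $5,536 = $6,086
Ending inventory: 165 @ $13 = $2,145

COGS = $6,086; ending inventory = $2,145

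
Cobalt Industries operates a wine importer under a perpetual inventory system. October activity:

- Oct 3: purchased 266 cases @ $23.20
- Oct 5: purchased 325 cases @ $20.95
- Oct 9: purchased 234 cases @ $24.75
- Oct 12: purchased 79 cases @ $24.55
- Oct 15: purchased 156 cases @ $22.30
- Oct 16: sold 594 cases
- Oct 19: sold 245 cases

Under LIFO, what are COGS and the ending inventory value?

Oct 16, 594 sold [LIFO — newest first]: 156 @ $22.30 + 79 @ $24.55 + 234 @ $24.75 + 125 @ $20.95 = $13,828.50
Oct 19, 245 sold [LIFO — newest first]: 200 @ $20.95 + 45 @ $23.20 = $5,234.00
Total COGS = $13,828.50 + $5,234.00 = $19,062.50
Ending inventory: 221 @ $23.20 = $5,127.20
Check: goods available $24,189.70 = COGS $19,062.50 + ending $5,127.20

COGS = $19,062.50; ending inventory = $5,127.20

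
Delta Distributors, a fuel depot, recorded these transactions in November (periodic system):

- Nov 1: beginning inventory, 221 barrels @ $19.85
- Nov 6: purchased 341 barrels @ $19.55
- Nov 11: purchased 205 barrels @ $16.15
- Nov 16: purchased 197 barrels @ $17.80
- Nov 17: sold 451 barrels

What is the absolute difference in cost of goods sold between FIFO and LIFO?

FIFO COGS: 221 @ $19.85 + 230 @ $19.55 = $8,883.35
LIFO COGS: 197 @ $17.80 + 205 @ $16.15 + 49 @ $19.55 = $7,775.30
Difference = |$8,883.35 − $7,775.30| = $1,108.05

$1,108.05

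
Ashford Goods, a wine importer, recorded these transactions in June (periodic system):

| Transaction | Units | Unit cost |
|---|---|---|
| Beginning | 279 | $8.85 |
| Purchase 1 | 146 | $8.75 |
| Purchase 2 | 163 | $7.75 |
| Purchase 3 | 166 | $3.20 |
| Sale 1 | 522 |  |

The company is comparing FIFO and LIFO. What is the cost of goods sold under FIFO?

COGS = $4,498.40

FIFO COGS: 279 @ $8.85 + 146 @ $8.75 + 97 @ $7.75 = $4,498.40
LIFO COGS: 166 @ $3.20 + 163 @ $7.75 + 146 @ $8.75 + 47 @ $8.85 = $3,487.90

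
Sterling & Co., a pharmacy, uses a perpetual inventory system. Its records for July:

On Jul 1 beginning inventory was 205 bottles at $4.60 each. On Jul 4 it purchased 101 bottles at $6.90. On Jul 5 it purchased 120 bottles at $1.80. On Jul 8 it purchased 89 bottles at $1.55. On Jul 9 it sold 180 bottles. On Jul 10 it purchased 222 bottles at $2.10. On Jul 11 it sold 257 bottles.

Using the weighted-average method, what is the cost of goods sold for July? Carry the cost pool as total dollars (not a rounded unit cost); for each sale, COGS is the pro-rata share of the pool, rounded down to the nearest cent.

COGS = $1,510.40

After Jul 1: 205 on hand, pool $943.00 (≈ $4.6000 each)
After Jul 4: 306 on hand, pool $1,639.90 (≈ $5.3592 each)
After Jul 5: 426 on hand, pool $1,855.90 (≈ $4.3566 each)
After Jul 8: 515 on hand, pool $1,993.85 (≈ $3.8716 each)
Jul 9, sell 180: 180/515 × $1,993.85 → $696.87
After Jul 10: 557 on hand, pool $1,763.18 (≈ $3.1655 each)
Jul 11, sell 257: 257/557 × $1,763.18 → $813.53
Total COGS = $696.87 + $813.53 = $1,510.40
Ending inventory (cost pool remaining) = $949.65
Check: goods available $2,460.05 = COGS $1,510.40 + ending $949.65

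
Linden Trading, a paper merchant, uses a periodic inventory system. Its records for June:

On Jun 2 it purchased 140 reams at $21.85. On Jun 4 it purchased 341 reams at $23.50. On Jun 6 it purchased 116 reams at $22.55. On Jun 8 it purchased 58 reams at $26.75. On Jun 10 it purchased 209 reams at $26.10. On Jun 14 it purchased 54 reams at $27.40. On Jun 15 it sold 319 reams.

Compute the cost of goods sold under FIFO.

COGS = $7,265.50

Jun 15, 319 sold [FIFO — oldest first]: 140 @ $21.85 + 179 @ $23.50 = $7,265.50
Ending inventory: 162 @ $23.50 + 116 @ $22.55 + 58 @ $26.75 + 209 @ $26.10 + 54 @ $27.40 = $14,908.80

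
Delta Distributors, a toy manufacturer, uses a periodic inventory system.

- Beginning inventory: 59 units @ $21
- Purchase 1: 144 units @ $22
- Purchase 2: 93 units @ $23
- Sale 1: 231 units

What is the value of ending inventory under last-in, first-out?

Ending inventory = $1,371

Sale 1 (231) [LIFO — newest first]: 93 @ $23 + 138 @ $22 = $5,175
Ending inventory: 59 @ $21 + 6 @ $22 = $1,371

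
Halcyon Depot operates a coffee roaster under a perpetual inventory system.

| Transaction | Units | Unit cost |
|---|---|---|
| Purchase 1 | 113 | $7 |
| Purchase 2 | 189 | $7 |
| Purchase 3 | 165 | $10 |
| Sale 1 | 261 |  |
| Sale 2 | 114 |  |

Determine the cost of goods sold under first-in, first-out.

COGS = $2,844

Sale 1 (261) [FIFO — oldest first]: 113 @ $7 + 148 @ $7 = $1,827
Sale 2 (114) [FIFO — oldest first]: 41 @ $7 + 73 @ $10 = $1,017
Total COGS = $1,827 + $1,017 = $2,844
Ending inventory: 92 @ $10 = $920
Check: goods available $3,764 = COGS $2,844 + ending $920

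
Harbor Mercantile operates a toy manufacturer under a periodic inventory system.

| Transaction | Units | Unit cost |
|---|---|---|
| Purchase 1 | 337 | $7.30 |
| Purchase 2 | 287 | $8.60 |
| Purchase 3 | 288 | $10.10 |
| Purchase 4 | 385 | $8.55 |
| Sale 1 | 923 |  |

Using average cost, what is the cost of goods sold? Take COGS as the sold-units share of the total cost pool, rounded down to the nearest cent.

COGS = $7,919.75

Sale 1, sell 923: 923/1297 × $11,128.85 → $7,919.75
Ending inventory (cost pool remaining) = $3,209.10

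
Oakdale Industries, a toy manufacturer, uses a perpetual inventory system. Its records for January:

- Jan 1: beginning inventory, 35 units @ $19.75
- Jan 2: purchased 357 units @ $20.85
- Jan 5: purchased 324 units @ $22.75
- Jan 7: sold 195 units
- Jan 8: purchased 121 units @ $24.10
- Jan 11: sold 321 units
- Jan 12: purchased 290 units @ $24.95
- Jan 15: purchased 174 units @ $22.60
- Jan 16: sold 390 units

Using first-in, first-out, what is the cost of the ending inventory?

Ending inventory = $9,446.35

Jan 7, 195 sold [FIFO — oldest first]: 35 @ $19.75 + 160 @ $20.85 = $4,027.25
Jan 11, 321 sold [FIFO — oldest first]: 197 @ $20.85 + 124 @ $22.75 = $6,928.45
Jan 16, 390 sold [FIFO — oldest first]: 200 @ $22.75 + 121 @ $24.10 + 69 @ $24.95 = $9,187.65
Total COGS = $4,027.25 + $6,928.45 + $9,187.65 = $20,143.35
Ending inventory: 221 @ $24.95 + 174 @ $22.60 = $9,446.35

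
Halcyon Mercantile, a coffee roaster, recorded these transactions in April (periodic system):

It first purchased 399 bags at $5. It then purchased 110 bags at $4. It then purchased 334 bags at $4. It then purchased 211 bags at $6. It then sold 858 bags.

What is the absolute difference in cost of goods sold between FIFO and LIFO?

$196

FIFO COGS: 399 @ $5 + 110 @ $4 + 334 @ $4 + 15 @ $6 = $3,861
LIFO COGS: 211 @ $6 + 334 @ $4 + 110 @ $4 + 203 @ $5 = $4,057
Difference = |$3,861 − $4,057| = $196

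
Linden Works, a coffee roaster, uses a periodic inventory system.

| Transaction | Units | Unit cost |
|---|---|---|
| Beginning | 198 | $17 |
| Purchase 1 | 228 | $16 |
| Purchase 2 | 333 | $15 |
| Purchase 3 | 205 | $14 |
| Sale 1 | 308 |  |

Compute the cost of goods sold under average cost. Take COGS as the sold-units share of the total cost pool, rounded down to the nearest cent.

COGS = $4,753.87

Sale 1, sell 308: 308/964 × $14,879.00 → $4,753.87
Ending inventory (cost pool remaining) = $10,125.13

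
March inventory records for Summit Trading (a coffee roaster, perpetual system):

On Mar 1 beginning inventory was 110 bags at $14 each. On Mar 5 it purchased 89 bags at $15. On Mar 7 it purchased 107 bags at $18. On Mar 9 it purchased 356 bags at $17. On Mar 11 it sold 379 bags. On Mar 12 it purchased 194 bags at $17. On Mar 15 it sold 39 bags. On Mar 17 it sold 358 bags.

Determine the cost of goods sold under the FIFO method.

Mar 11, 379 sold [FIFO — oldest first]: 110 @ $14 + 89 @ $15 + 107 @ $18 + 73 @ $17 = $6,042
Mar 15, 39 sold [FIFO — oldest first]: 39 @ $17 = $663
Mar 17, 358 sold [FIFO — oldest first]: 244 @ $17 + 114 @ $17 = $6,086
Total COGS = $6,042 + $663 + $6,086 = $12,791
Ending inventory: 80 @ $17 = $1,360
Check: goods available $14,151 = COGS $12,791 + ending $1,360

COGS = $12,791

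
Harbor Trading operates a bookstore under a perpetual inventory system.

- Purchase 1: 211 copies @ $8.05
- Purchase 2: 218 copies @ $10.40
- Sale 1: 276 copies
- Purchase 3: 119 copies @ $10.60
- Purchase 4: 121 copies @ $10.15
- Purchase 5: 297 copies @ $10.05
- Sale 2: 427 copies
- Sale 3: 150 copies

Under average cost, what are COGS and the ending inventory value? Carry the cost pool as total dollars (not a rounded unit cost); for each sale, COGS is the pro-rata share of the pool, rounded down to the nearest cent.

COGS = $8,311.98; ending inventory = $1,128.17

After Purchase 1: 211 on hand, pool $1,698.55 (≈ $8.0500 each)
After Purchase 2: 429 on hand, pool $3,965.75 (≈ $9.2442 each)
Sale 1, sell 276: 276/429 × $3,965.75 → $2,551.39
After Purchase 3: 272 on hand, pool $2,675.76 (≈ $9.8374 each)
After Purchase 4: 393 on hand, pool $3,903.91 (≈ $9.9336 each)
After Purchase 5: 690 on hand, pool $6,888.76 (≈ $9.9837 each)
Sale 2, sell 427: 427/690 × $6,888.76 → $4,263.04
Sale 3, sell 150: 150/263 × $2,625.72 → $1,497.55
Total COGS = $2,551.39 + $4,263.04 + $1,497.55 = $8,311.98
Ending inventory (cost pool remaining) = $1,128.17
Check: goods available $9,440.15 = COGS $8,311.98 + ending $1,128.17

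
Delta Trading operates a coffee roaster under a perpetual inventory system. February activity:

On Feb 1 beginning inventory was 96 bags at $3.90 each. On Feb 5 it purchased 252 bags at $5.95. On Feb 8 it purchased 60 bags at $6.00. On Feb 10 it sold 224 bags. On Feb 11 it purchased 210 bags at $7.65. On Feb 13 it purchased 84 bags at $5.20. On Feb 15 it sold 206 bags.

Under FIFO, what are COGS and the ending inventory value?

Feb 10, 224 sold [FIFO — oldest first]: 96 @ $3.90 + 128 @ $5.95 = $1,136.00
Feb 15, 206 sold [FIFO — oldest first]: 124 @ $5.95 + 60 @ $6.00 + 22 @ $7.65 = $1,266.10
Total COGS = $1,136.00 + $1,266.10 = $2,402.10
Ending inventory: 188 @ $7.65 + 84 @ $5.20 = $1,875.00

COGS = $2,402.10; ending inventory = $1,875.00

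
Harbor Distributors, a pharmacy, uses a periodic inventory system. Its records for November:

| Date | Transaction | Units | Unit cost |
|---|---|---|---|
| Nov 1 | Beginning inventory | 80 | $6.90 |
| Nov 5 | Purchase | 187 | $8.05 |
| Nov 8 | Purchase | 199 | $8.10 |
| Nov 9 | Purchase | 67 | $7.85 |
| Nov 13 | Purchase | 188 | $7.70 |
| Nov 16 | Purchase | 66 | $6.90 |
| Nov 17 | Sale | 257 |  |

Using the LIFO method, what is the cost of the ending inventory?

Ending inventory = $4,171.65

Nov 17, 257 sold [LIFO — newest first]: 66 @ $6.90 + 188 @ $7.70 + 3 @ $7.85 = $1,926.55
Ending inventory: 80 @ $6.90 + 187 @ $8.05 + 199 @ $8.10 + 64 @ $7.85 = $4,171.65
Check: goods available $6,098.20 = COGS $1,926.55 + ending $4,171.65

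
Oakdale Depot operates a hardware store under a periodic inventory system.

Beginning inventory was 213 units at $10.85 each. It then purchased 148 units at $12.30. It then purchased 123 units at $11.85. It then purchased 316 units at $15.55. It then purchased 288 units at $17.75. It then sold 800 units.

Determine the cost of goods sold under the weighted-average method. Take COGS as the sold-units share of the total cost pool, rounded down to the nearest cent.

COGS = $11,481.47

Sale 1, sell 800: 800/1088 × $15,614.80 → $11,481.47
Ending inventory (cost pool remaining) = $4,133.33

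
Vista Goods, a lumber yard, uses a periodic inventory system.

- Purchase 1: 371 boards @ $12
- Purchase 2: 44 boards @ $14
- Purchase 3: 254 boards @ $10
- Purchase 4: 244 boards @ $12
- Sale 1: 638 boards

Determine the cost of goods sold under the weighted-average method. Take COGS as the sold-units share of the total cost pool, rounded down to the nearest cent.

Sale 1, sell 638: 638/913 × $10,536.00 → $7,362.50
Ending inventory (cost pool remaining) = $3,173.50

COGS = $7,362.50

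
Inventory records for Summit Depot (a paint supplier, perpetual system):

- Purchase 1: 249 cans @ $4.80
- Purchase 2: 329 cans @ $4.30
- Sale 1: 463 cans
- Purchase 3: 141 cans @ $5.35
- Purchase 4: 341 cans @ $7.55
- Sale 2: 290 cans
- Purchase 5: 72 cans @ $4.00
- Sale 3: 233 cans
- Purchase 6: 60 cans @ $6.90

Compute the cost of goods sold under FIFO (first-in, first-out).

Sale 1 (463) [FIFO — oldest first]: 249 @ $4.80 + 214 @ $4.30 = $2,115.40
Sale 2 (290) [FIFO — oldest first]: 115 @ $4.30 + 141 @ $5.35 + 34 @ $7.55 = $1,505.55
Sale 3 (233) [FIFO — oldest first]: 233 @ $7.55 = $1,759.15
Total COGS = $2,115.40 + $1,505.55 + $1,759.15 = $5,380.10
Ending inventory: 74 @ $7.55 + 72 @ $4.00 + 60 @ $6.90 = $1,260.70
Check: goods available $6,640.80 = COGS $5,380.10 + ending $1,260.70

COGS = $5,380.10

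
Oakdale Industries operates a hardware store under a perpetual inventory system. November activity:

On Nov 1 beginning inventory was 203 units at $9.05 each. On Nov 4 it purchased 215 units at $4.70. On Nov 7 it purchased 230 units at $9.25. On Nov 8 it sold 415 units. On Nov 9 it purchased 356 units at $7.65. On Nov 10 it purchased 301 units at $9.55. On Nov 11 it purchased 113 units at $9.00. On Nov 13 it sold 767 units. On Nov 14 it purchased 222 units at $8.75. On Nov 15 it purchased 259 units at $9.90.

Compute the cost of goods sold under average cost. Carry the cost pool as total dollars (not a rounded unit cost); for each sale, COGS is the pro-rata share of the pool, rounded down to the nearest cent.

After Nov 1: 203 on hand, pool $1,837.15 (≈ $9.0500 each)
After Nov 4: 418 on hand, pool $2,847.65 (≈ $6.8126 each)
After Nov 7: 648 on hand, pool $4,975.15 (≈ $7.6777 each)
Nov 8, sell 415: 415/648 × $4,975.15 → $3,186.24
After Nov 9: 589 on hand, pool $4,512.31 (≈ $7.6610 each)
After Nov 10: 890 on hand, pool $7,386.86 (≈ $8.2998 each)
After Nov 11: 1003 on hand, pool $8,403.86 (≈ $8.3787 each)
Nov 13, sell 767: 767/1003 × $8,403.86 → $6,426.48
After Nov 14: 458 on hand, pool $3,919.88 (≈ $8.5587 each)
After Nov 15: 717 on hand, pool $6,483.98 (≈ $9.0432 each)
Total COGS = $3,186.24 + $6,426.48 = $9,612.72
Ending inventory (cost pool remaining) = $6,483.98

COGS = $9,612.72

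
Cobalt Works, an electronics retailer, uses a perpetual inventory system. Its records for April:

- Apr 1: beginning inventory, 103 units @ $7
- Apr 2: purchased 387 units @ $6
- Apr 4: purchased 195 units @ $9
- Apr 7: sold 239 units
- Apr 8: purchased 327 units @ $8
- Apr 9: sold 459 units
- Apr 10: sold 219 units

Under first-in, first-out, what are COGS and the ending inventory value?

COGS = $6,654; ending inventory = $760

Apr 7, 239 sold [FIFO — oldest first]: 103 @ $7 + 136 @ $6 = $1,537
Apr 9, 459 sold [FIFO — oldest first]: 251 @ $6 + 195 @ $9 + 13 @ $8 = $3,365
Apr 10, 219 sold [FIFO — oldest first]: 219 @ $8 = $1,752
Total COGS = $1,537 + $3,365 + $1,752 = $6,654
Ending inventory: 95 @ $8 = $760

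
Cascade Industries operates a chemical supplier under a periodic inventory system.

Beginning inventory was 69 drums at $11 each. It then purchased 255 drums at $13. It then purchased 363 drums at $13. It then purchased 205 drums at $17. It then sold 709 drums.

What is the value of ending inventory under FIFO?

Ending inventory = $3,111

Sale 1 (709) [FIFO — oldest first]: 69 @ $11 + 255 @ $13 + 363 @ $13 + 22 @ $17 = $9,167
Ending inventory: 183 @ $17 = $3,111
Check: goods available $12,278 = COGS $9,167 + ending $3,111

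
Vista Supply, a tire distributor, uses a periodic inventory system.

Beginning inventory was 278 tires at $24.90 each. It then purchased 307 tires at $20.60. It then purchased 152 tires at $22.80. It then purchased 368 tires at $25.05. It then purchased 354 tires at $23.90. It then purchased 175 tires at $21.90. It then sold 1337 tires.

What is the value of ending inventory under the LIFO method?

Ending inventory = $7,313.60

Sale 1 (1337) [LIFO — newest first]: 175 @ $21.90 + 354 @ $23.90 + 368 @ $25.05 + 152 @ $22.80 + 288 @ $20.60 = $30,909.90
Ending inventory: 278 @ $24.90 + 19 @ $20.60 = $7,313.60
Check: goods available $38,223.50 = COGS $30,909.90 + ending $7,313.60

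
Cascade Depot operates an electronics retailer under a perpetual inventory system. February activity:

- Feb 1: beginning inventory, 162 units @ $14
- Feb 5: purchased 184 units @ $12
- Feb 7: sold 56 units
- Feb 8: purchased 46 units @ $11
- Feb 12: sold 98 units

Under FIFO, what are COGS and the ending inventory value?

COGS = $2,156; ending inventory = $2,826

Feb 7, 56 sold [FIFO — oldest first]: 56 @ $14 = $784
Feb 12, 98 sold [FIFO — oldest first]: 98 @ $14 = $1,372
Total COGS = $784 + $1,372 = $2,156
Ending inventory: 8 @ $14 + 184 @ $12 + 46 @ $11 = $2,826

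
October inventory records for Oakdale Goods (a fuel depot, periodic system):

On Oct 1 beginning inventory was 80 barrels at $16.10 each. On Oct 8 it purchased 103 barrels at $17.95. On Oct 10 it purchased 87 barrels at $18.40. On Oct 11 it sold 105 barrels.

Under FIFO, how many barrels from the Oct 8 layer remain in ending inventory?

78

Oct 11, 105 sold [FIFO — oldest first]: 80 @ $16.10 + 25 @ $17.95 = $1,736.75
Ending inventory: 78 @ $17.95 + 87 @ $18.40 = $3,000.90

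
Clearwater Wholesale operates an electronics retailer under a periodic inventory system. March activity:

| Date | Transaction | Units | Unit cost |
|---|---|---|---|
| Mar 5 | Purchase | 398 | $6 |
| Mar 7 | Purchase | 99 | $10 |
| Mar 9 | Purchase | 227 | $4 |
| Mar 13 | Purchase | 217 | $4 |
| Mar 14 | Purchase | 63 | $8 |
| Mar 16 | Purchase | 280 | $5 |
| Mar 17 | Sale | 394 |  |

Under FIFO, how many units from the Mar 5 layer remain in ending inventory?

4

Mar 17, 394 sold [FIFO — oldest first]: 394 @ $6 = $2,364
Ending inventory: 4 @ $6 + 99 @ $10 + 227 @ $4 + 217 @ $4 + 63 @ $8 + 280 @ $5 = $4,694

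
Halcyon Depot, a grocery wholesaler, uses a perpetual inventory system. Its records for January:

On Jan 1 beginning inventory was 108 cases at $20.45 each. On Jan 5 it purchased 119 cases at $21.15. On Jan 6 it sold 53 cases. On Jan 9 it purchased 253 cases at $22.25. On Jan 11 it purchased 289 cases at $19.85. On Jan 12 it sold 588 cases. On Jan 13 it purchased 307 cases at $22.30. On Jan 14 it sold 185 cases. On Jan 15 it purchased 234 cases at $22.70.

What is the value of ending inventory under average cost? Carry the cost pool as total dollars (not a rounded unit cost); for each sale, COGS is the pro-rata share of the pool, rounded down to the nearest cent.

Ending inventory = $10,786.25

After Jan 1: 108 on hand, pool $2,208.60 (≈ $20.4500 each)
After Jan 5: 227 on hand, pool $4,725.45 (≈ $20.8170 each)
Jan 6, sell 53: 53/227 × $4,725.45 → $1,103.29
After Jan 9: 427 on hand, pool $9,251.41 (≈ $21.6661 each)
After Jan 11: 716 on hand, pool $14,988.06 (≈ $20.9330 each)
Jan 12, sell 588: 588/716 × $14,988.06 → $12,308.63
After Jan 13: 435 on hand, pool $9,525.53 (≈ $21.8978 each)
Jan 14, sell 185: 185/435 × $9,525.53 → $4,051.08
After Jan 15: 484 on hand, pool $10,786.25 (≈ $22.2856 each)
Total COGS = $1,103.29 + $12,308.63 + $4,051.08 = $17,463.00
Ending inventory (cost pool remaining) = $10,786.25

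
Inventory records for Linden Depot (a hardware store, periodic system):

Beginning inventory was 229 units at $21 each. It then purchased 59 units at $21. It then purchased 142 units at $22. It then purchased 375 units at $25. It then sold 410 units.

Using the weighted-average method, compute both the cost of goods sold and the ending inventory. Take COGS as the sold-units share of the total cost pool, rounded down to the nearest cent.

COGS = $9,446.29; ending inventory = $9,100.71

Sale 1, sell 410: 410/805 × $18,547.00 → $9,446.29
Ending inventory (cost pool remaining) = $9,100.71
Check: goods available $18,547.00 = COGS $9,446.29 + ending $9,100.71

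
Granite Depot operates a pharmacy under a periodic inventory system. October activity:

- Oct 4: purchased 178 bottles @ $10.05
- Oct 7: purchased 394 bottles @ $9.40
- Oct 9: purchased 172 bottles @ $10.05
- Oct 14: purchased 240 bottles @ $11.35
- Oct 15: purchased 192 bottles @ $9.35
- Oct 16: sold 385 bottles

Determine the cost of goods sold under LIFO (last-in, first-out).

COGS = $3,985.75

Oct 16, 385 sold [LIFO — newest first]: 192 @ $9.35 + 193 @ $11.35 = $3,985.75
Ending inventory: 178 @ $10.05 + 394 @ $9.40 + 172 @ $10.05 + 47 @ $11.35 = $7,754.55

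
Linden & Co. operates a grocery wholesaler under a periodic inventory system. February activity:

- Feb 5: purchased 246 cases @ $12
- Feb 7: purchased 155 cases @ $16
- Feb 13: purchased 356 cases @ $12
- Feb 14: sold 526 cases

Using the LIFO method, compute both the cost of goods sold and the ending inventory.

COGS = $6,932; ending inventory = $2,772

Feb 14, 526 sold [LIFO — newest first]: 356 @ $12 + 155 @ $16 + 15 @ $12 = $6,932
Ending inventory: 231 @ $12 = $2,772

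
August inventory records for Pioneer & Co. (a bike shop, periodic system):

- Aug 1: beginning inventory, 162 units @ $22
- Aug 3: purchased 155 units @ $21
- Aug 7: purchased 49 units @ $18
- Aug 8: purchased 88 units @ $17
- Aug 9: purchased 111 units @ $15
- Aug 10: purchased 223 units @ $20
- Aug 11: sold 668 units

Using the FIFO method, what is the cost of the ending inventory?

Ending inventory = $2,400

Aug 11, 668 sold [FIFO — oldest first]: 162 @ $22 + 155 @ $21 + 49 @ $18 + 88 @ $17 + 111 @ $15 + 103 @ $20 = $12,922
Ending inventory: 120 @ $20 = $2,400
Check: goods available $15,322 = COGS $12,922 + ending $2,400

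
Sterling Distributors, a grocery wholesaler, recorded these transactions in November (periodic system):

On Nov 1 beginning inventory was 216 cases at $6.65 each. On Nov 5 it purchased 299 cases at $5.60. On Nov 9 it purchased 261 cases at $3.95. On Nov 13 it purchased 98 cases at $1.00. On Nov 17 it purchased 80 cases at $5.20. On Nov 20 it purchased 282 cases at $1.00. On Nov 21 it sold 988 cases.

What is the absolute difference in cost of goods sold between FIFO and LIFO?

FIFO COGS: 216 @ $6.65 + 299 @ $5.60 + 261 @ $3.95 + 98 @ $1.00 + 80 @ $5.20 + 34 @ $1.00 = $4,689.75
LIFO COGS: 282 @ $1.00 + 80 @ $5.20 + 98 @ $1.00 + 261 @ $3.95 + 267 @ $5.60 = $3,322.15
Difference = |$4,689.75 − $3,322.15| = $1,367.60

$1,367.60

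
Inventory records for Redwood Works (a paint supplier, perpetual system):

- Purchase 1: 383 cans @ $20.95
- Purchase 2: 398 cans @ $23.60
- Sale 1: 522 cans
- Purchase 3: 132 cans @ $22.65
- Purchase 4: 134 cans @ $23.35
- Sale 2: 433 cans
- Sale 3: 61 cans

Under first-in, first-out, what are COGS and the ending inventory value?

COGS = $22,811.50; ending inventory = $723.85

Sale 1 (522) [FIFO — oldest first]: 383 @ $20.95 + 139 @ $23.60 = $11,304.25
Sale 2 (433) [FIFO — oldest first]: 259 @ $23.60 + 132 @ $22.65 + 42 @ $23.35 = $10,082.90
Sale 3 (61) [FIFO — oldest first]: 61 @ $23.35 = $1,424.35
Total COGS = $11,304.25 + $10,082.90 + $1,424.35 = $22,811.50
Ending inventory: 31 @ $23.35 = $723.85
Check: goods available $23,535.35 = COGS $22,811.50 + ending $723.85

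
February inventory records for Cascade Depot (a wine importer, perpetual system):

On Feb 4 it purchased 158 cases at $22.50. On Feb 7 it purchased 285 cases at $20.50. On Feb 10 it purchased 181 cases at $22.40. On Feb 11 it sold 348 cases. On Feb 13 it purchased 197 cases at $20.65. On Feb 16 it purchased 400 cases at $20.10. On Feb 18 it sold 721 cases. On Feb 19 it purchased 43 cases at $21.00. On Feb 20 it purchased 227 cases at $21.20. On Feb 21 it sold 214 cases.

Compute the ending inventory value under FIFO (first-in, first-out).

Feb 11, 348 sold [FIFO — oldest first]: 158 @ $22.50 + 190 @ $20.50 = $7,450.00
Feb 18, 721 sold [FIFO — oldest first]: 95 @ $20.50 + 181 @ $22.40 + 197 @ $20.65 + 248 @ $20.10 = $15,054.75
Feb 21, 214 sold [FIFO — oldest first]: 152 @ $20.10 + 43 @ $21.00 + 19 @ $21.20 = $4,361.00
Total COGS = $7,450.00 + $15,054.75 + $4,361.00 = $26,865.75
Ending inventory: 208 @ $21.20 = $4,409.60
Check: goods available $31,275.35 = COGS $26,865.75 + ending $4,409.60

Ending inventory = $4,409.60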